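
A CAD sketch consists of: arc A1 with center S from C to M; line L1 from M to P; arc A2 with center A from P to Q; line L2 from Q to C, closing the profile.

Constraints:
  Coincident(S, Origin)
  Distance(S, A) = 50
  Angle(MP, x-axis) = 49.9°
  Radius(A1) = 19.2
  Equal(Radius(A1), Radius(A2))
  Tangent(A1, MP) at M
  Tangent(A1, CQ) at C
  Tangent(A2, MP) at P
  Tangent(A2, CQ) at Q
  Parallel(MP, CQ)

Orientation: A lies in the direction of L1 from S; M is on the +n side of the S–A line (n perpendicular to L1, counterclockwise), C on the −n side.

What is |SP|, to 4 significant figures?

53.56

The slot axis is L1's direction at 49.9°, so u = (cos 49.9°, sin 49.9°) = (0.6441, 0.7649) and n = (−sin 49.9°, cos 49.9°) = (-0.7649, 0.6441). S is at the origin and A lies 50.0 along u from S, so A = 50.0·u = (32.21, 38.25). Tangency of A1 to both parallel lines with radius 19.2 puts M and C at S ± 19.2·n: M = (-14.69, 12.37), C = (14.69, -12.37). Equal radii place P and Q the same way about A: P = A + 19.2·n = (17.52, 50.61), Q = A − 19.2·n = (46.89, 25.88). Then |SP| = |P − S| = 53.56.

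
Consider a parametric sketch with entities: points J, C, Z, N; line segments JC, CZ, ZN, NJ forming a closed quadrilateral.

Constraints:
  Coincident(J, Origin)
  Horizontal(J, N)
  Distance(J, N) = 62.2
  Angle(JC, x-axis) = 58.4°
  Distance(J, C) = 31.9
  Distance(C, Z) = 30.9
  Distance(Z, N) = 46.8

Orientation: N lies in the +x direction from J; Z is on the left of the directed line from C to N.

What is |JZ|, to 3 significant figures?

60.9

Checks: |CZ| = 30.90 ✓; |ZN| = 46.80 ✓.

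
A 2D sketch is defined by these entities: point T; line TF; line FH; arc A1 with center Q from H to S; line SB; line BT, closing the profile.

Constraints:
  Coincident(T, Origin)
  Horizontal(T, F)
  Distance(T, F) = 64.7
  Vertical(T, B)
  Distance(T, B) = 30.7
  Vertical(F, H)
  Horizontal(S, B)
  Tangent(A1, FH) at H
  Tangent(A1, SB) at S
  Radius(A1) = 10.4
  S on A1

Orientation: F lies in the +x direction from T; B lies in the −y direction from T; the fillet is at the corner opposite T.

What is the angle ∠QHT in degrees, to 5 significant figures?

17.420°

T is at the origin; TF is horizontal with |TF| = 64.7 and F on the +x side, so F = (64.700, 0.0000). T and B share the same x with |TB| = 30.7 and B on the −y side, so B = (0.0000, -30.700). The virtual corner opposite T is at (64.700, -30.700). Since A1 is tangent to FH there, QH ⟂ FH and the tangent condition forces QS to be normal to SB, with radius 10.4, so the center Q sits 10.4 in from both sides at Q = (54.300, -20.300). That places the tangent points at H = (64.700, -20.300) on FH and S = (54.300, -30.700) on SB. Then cos ∠QHT = HQ·HT / (|HQ||HT|), giving 17.420°.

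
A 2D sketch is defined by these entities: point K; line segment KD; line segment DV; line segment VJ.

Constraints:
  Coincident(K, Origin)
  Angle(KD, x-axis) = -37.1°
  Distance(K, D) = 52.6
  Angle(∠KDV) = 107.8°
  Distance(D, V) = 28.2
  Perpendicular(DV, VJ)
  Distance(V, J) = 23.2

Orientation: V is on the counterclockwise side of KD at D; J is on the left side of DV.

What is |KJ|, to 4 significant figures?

51.80

K is at the origin; KD runs at -37.1° with length 52.6, so D = 52.6·(cos -37.1°, sin -37.1°) = (41.95, -31.73). ∠KDV = 107.8°, so DV runs at -37.1° + (180° − 107.8°) = 35.10° from the x-axis; with |DV| = 28.2, V = D + 28.2·(cos 35.10°, sin 35.10°) = (65.02, -15.51). The perpendicularity gives VJ at right angles to DV; with |VJ| = 23.2 on the left of DV, J = V + 23.2·(-0.5750, 0.8181) = (51.68, 3.467). Then |KJ| = |J − K| = 51.80.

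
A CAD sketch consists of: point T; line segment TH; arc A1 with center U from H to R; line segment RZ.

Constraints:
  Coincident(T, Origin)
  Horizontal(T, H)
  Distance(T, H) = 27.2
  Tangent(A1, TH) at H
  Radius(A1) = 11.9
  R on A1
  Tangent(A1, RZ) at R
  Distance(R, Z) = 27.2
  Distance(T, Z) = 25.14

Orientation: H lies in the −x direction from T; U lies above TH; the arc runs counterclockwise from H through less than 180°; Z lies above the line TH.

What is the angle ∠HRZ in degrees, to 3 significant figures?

155°

Checks: |UH| = 11.90 ✓; |UR| = 11.90 ✓; ∠(UR, RZ) = 90.00° ✓; |RZ| = 27.20 ✓; |TZ| = 25.14 ✓.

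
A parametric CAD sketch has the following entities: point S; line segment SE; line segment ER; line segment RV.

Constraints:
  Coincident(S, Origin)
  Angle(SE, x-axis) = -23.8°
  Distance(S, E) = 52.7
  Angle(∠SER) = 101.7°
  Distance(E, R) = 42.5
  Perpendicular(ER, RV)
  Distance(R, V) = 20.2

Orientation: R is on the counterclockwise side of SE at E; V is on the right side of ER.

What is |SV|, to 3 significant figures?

89.4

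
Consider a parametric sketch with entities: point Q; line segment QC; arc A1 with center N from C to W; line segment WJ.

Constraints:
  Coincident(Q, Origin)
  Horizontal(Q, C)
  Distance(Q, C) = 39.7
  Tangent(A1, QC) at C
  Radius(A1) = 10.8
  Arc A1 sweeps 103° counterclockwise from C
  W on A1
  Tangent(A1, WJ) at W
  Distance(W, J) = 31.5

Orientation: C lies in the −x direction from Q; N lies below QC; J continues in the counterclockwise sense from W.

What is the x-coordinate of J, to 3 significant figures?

-43.1

Q is at the origin; QC is horizontal with |QC| = 39.7 and C on the −x side, so C = (-39.7, 0.00). A1 meets QC tangentially, so NC is at right angles to QC, so N = C + (0, -10.8) = (-39.7, -10.8). On A1, C sits at bearing 90° from N; a 103° counterclockwise sweep puts W at bearing 193°, so W = N + 10.8·(cos 193°, sin 193°) = (-50.2, -13.2). Tangency of A1 to WJ means the radius NW is perpendicular to WJ, so WJ runs along (−sin 193°, cos 193°); with |WJ| = 31.5, J = (-43.1, -43.9). So J.x = -43.1.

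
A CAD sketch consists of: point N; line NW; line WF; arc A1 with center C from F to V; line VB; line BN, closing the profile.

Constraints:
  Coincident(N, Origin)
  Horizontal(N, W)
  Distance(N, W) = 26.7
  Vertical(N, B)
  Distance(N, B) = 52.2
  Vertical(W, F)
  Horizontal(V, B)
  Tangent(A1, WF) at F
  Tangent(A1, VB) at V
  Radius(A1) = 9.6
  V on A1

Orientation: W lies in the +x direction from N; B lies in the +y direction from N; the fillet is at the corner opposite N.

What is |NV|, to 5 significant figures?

54.930

N is at the origin; NW is horizontal with |NW| = 26.7 and W on the +x side, so W = (26.700, 0.0000). NB is vertical with |NB| = 52.2 and B on the +y side, so B = (0.0000, 52.200). The virtual corner opposite N is at (26.700, 52.200). The tangent condition forces CF to be normal to WF and since A1 is tangent to VB there, CV ⟂ VB, with radius 9.6, so the center C sits 9.6 in from both sides at C = (17.100, 42.600). That places the tangent points at F = (26.700, 42.600) on WF and V = (17.100, 52.200) on VB. Then |NV| = |V − N| = 54.930.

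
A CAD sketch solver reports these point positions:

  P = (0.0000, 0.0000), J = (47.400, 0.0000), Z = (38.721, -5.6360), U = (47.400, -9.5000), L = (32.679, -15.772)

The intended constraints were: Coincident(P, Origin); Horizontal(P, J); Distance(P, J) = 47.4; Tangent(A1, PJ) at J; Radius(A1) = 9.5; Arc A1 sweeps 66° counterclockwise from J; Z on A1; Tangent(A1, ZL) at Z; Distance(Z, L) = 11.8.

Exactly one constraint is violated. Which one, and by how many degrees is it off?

Tangent(A1, ZL) at Z — off by 6.80°.

P = (0.00, 0.00) ✓; P.y = 0.00, J.y = 0.00 ✓; |PJ| = 47.40 ✓; ∠(UJ, JP) = 90.00° ✓; |UJ| = 9.500 ✓; bearing(U→Z) − bearing(U→J) = 66.00° ✓; |UZ| = 9.500 ✓; ∠(UZ, ZL) = 96.80° ✗; |ZL| = 11.80 ✓.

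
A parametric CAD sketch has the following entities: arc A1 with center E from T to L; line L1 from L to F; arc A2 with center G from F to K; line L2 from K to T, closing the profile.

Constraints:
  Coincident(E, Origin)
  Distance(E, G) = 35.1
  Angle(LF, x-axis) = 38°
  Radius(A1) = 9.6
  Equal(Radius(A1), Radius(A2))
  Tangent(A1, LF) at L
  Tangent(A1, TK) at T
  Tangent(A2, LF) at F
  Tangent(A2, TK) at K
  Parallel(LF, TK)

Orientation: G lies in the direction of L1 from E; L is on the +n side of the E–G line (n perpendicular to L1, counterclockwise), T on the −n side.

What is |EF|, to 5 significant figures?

36.389

The slot axis is L1's direction at 38.0°, so u = (cos 38.0°, sin 38.0°) = (0.78801, 0.61566) and n = (−sin 38.0°, cos 38.0°) = (-0.61566, 0.78801). E is at the origin and G lies 35.1 along u from E, so G = 35.1·u = (27.659, 21.610). Tangency of A1 to both parallel lines with radius 9.6 puts L and T at E ± 9.6·n: L = (-5.9104, 7.5649), T = (5.9104, -7.5649). Equal radii place F and K the same way about G: F = G + 9.6·n = (21.749, 29.175), K = G − 9.6·n = (33.570, 14.045). Then |EF| = |F − E| = 36.389.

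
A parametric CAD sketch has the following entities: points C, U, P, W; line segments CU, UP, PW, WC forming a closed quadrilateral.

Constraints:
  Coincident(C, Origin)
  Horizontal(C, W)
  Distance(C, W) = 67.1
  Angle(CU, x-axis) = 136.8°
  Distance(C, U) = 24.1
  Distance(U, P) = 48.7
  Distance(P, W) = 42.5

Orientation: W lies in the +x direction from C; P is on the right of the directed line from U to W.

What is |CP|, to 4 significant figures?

26.08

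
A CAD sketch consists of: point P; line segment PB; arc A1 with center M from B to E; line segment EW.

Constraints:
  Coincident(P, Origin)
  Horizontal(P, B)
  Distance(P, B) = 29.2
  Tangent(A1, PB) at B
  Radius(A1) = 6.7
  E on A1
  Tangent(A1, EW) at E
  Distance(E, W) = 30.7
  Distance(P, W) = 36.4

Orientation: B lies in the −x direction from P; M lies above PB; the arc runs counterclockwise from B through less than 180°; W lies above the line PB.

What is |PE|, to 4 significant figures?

23.29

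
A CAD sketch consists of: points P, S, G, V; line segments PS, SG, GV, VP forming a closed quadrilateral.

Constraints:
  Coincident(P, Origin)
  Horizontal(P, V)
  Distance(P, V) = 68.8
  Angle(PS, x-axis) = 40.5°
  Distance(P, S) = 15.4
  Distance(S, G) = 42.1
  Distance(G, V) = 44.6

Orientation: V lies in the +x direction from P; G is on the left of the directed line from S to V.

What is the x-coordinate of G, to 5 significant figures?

43.971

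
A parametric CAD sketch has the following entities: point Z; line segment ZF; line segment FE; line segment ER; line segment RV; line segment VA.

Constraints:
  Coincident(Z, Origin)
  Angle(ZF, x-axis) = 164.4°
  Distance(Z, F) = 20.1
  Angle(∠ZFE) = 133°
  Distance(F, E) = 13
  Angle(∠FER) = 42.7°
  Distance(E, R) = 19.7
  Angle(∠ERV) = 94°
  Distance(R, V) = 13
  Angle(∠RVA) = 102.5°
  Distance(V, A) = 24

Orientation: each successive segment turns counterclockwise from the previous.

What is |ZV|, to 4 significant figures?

10.62

Z is at the origin; ZF runs at 164.4° with length 20.1, so F = (-19.36, 5.405). ∠ZFE = 133.0° gives FE at -148.6° from the x-axis; with |FE| = 13.0, E = (-30.46, -1.368). ∠FER = 42.7° gives ER at -11.30° from the x-axis; with |ER| = 19.7, R = (-11.14, -5.228). ∠ERV = 94.0° gives RV at 74.70° from the x-axis; with |RV| = 13.0, V = (-7.707, 7.311). Then |ZV| = |V − Z| = 10.62.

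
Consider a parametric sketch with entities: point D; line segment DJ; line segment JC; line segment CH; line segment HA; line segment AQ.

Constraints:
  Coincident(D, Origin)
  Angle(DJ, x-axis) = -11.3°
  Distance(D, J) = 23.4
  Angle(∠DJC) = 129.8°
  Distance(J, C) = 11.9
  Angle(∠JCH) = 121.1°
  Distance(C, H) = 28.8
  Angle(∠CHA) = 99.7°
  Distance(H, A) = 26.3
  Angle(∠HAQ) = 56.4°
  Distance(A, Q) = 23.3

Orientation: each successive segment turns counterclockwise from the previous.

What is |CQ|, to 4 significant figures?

20.35

D is at the origin; DJ runs at -11.3° with length 23.4, so J = (22.95, -4.585). ∠DJC = 129.8° gives JC at 38.90° from the x-axis; with |JC| = 11.9, C = (32.21, 2.888). ∠JCH = 121.1° gives CH at 97.80° from the x-axis; with |CH| = 28.8, H = (28.30, 31.42). ∠CHA = 99.7° gives HA at 178.1° from the x-axis; with |HA| = 26.3, A = (2.013, 32.29). ∠HAQ = 56.4° gives AQ at -58.30° from the x-axis; with |AQ| = 23.3, Q = (14.26, 12.47). Then |CQ| = |Q − C| = 20.35.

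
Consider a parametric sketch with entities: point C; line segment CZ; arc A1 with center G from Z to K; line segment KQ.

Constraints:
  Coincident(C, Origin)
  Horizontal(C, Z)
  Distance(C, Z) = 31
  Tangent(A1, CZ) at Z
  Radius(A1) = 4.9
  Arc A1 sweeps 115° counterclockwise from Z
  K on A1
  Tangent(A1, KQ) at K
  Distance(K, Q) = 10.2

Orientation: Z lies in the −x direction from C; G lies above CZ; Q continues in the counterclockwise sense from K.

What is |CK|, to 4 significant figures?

27.46

C is at the origin; C and Z share the same y with |CZ| = 31.0 and Z on the −x side, so Z = (-31.00, 0.000). Tangency of A1 to CZ means the radius GZ is perpendicular to CZ, so G = Z + (0, 4.9) = (-31.00, 4.900). On A1, Z sits at bearing -90° from G; a 115° counterclockwise sweep puts K at bearing 25°, so K = G + 4.9·(cos 25°, sin 25°) = (-26.56, 6.971). Then |CK| = |K − C| = 27.46.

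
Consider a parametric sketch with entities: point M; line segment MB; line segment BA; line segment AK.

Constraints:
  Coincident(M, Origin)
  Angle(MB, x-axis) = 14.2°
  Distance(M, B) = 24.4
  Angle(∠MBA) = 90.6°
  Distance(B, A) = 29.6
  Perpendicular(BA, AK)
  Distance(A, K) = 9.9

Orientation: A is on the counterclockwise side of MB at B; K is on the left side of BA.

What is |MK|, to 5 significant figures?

33.190

M is at the origin; MB runs at 14.2° with length 24.4, so B = 24.4·(cos 14.2°, sin 14.2°) = (23.654, 5.9855). ∠MBA = 90.6°, so BA runs at 14.2° + (180° − 90.6°) = 103.60° from the x-axis; with |BA| = 29.6, A = B + 29.6·(cos 103.60°, sin 103.60°) = (16.694, 34.756). BA ⟂ AK; with |AK| = 9.9 on the left of BA, K = A + 9.9·(-0.97196, -0.23514) = (7.0718, 32.428). Then |MK| = |K − M| = 33.190.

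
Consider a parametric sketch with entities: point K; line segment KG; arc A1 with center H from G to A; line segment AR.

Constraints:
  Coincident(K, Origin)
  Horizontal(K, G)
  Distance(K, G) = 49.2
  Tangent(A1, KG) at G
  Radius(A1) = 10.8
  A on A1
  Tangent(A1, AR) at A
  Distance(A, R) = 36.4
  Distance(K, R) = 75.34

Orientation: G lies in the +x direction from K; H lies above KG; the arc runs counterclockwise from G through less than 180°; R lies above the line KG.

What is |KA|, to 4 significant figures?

61.04

Checks: ∠(HG, GK) = 90.00° ✓; |HG| = 10.80 ✓; |HA| = 10.80 ✓; ∠(HA, AR) = 90.00° ✓; |AR| = 36.40 ✓; |KR| = 75.34 ✓.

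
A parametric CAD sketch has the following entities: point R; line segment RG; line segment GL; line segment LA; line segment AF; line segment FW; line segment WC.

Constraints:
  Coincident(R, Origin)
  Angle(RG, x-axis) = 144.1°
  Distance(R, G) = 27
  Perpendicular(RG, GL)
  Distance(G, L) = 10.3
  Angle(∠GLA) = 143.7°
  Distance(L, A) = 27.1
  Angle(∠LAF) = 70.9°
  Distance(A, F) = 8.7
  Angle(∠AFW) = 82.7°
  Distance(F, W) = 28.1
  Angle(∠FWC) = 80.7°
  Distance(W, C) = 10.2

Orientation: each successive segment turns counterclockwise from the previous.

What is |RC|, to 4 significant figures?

40.50

R is at the origin; RG runs at 144.1° with length 27.0, so G = (-21.87, 15.83). The perpendicularity gives GL at right angles to RG, so GL runs at -125.9°; with |GL| = 10.3, L = (-27.91, 7.489). ∠GLA = 143.7° gives LA at -89.60° from the x-axis; with |LA| = 27.1, A = (-27.72, -19.61). ∠LAF = 70.9° gives AF at 19.50° from the x-axis; with |AF| = 8.7, F = (-19.52, -16.71). ∠AFW = 82.7° gives FW at 116.8° from the x-axis; with |FW| = 28.1, W = (-32.19, 8.375). ∠FWC = 80.7° gives WC at -143.9° from the x-axis; with |WC| = 10.2, C = (-40.43, 2.365). Then |RC| = |C − R| = 40.50.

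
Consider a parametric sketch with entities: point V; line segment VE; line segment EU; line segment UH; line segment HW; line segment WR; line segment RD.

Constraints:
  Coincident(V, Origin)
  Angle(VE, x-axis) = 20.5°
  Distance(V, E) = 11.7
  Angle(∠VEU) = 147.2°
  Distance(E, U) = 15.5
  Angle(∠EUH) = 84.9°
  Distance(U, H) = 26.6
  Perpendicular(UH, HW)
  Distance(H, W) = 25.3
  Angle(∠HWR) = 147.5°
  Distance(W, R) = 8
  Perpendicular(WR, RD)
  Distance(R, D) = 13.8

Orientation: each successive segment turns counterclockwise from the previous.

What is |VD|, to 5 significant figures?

2.0982

V is at the origin; VE runs at 20.5° with length 11.7, so E = (10.959, 4.0974). ∠VEU = 147.2° gives EU at 53.300° from the x-axis; with |EU| = 15.5, U = (20.222, 16.525). ∠EUH = 84.9° gives UH at 148.40° from the x-axis; with |UH| = 26.6, H = (-2.4337, 30.463). The perpendicularity gives HW at right angles to UH, so HW runs at -121.60°; with |HW| = 25.3, W = (-15.691, 8.9143). ∠HWR = 147.5° gives WR at -89.100° from the x-axis; with |WR| = 8.0, R = (-15.565, 0.91527). WR ⟂ RD, so RD runs at 0.90000°; with |RD| = 13.8, D = (-1.7666, 1.1320). Then |VD| = |D − V| = 2.0982.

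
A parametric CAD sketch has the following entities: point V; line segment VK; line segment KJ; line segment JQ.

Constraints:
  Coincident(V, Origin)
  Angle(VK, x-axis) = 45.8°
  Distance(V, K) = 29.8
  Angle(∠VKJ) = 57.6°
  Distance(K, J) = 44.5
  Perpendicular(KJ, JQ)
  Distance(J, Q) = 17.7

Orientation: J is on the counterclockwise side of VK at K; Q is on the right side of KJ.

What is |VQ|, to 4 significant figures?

51.49

V is at the origin; VK runs at 45.8° with length 29.8, so K = 29.8·(cos 45.8°, sin 45.8°) = (20.78, 21.36). ∠VKJ = 57.6°, so KJ runs at 45.8° + (180° − 57.6°) = 168.2° from the x-axis; with |KJ| = 44.5, J = K + 44.5·(cos 168.2°, sin 168.2°) = (-22.78, 30.46). KJ is perpendicular to JQ; with |JQ| = 17.7 on the right of KJ, Q = J + 17.7·(0.2045, 0.9789) = (-19.16, 47.79). Then |VQ| = |Q − V| = 51.49.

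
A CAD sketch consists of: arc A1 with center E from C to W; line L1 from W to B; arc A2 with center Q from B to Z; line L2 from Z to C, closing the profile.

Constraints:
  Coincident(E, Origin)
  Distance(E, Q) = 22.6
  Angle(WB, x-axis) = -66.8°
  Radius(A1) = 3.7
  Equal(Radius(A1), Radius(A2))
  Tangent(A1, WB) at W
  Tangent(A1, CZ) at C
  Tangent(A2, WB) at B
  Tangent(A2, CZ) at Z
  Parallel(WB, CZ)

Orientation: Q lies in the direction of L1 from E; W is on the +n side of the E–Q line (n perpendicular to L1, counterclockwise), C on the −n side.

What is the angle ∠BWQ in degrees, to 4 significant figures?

9.298°

Tangency of A1 to both parallel lines with radius 3.7 puts W and C at E ± 3.7·n: W = (3.401, 1.458), C = (-3.401, -1.458). Equal radii place B and Z the same way about Q: B = Q + 3.7·n = (12.30, -19.31), Z = Q − 3.7·n = (5.502, -22.23). Then cos ∠BWQ = WB·WQ / (|WB||WQ|), giving 9.298°.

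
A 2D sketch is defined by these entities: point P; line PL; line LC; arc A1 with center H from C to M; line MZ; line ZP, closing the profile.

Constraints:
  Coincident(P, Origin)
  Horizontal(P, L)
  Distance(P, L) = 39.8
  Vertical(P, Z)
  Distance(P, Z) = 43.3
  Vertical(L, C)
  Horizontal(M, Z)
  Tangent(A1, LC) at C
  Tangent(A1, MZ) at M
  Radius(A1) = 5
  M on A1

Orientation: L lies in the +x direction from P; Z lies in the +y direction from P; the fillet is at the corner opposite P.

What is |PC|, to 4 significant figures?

55.24

P is at the origin; PL is horizontal with |PL| = 39.8 and L on the +x side, so L = (39.80, 0.000). PZ is vertical with |PZ| = 43.3 and Z on the +y side, so Z = (0.000, 43.30). The virtual corner opposite P is at (39.80, 43.30). Tangency of A1 to LC means the radius HC is perpendicular to LC and the tangent condition forces HM to be normal to MZ, with radius 5.0, so the center H sits 5.0 in from both sides at H = (34.80, 38.30). That places the tangent points at C = (39.80, 38.30) on LC and M = (34.80, 43.30) on MZ. Then |PC| = |C − P| = 55.24.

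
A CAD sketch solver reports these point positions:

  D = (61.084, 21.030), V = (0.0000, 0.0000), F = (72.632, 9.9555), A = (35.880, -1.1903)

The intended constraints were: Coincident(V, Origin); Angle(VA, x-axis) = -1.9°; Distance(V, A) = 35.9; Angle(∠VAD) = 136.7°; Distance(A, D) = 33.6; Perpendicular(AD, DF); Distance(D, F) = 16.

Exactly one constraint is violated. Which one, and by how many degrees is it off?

Perpendicular(AD, DF) — off by 4.80°.

V = (0.00, 0.00) ✓; VA at -1.900° ✓; |VA| = 35.90 ✓; ∠VAD = 136.7° ✓; |AD| = 33.60 ✓; ∠(AD, DF) = 85.20° ✗; |DF| = 16.00 ✓.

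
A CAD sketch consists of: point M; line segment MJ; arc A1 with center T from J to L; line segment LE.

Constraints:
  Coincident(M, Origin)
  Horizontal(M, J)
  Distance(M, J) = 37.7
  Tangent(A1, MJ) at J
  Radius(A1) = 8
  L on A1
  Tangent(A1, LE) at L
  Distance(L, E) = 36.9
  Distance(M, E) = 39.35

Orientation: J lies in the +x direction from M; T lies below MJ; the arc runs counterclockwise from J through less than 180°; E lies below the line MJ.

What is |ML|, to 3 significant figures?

30.9

Checks: |TL| = 8.000 ✓; ∠(TL, LE) = 90.00° ✓; |LE| = 36.90 ✓; |ME| = 39.35 ✓.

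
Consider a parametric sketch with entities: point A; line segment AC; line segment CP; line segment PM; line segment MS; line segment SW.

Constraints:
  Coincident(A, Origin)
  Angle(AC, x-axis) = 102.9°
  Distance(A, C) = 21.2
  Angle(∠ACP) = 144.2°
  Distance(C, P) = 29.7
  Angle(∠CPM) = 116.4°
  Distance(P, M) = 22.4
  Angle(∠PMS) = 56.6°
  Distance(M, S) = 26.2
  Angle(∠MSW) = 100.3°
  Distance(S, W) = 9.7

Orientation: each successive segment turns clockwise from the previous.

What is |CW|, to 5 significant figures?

14.939

A is at the origin; AC runs at 102.9° with length 21.2, so C = (-4.7329, 20.665). ∠ACP = 144.2° gives CP at 67.100° from the x-axis; with |CP| = 29.7, P = (6.8241, 48.024). ∠CPM = 116.4° gives PM at 3.5000° from the x-axis; with |PM| = 22.4, M = (29.182, 49.392). ∠PMS = 56.6° gives MS at -119.90° from the x-axis; with |MS| = 26.2, S = (16.122, 26.679). ∠MSW = 100.3° gives SW at 160.40° from the x-axis; with |SW| = 9.7, W = (6.9840, 29.933). Then |CW| = |W − C| = 14.939.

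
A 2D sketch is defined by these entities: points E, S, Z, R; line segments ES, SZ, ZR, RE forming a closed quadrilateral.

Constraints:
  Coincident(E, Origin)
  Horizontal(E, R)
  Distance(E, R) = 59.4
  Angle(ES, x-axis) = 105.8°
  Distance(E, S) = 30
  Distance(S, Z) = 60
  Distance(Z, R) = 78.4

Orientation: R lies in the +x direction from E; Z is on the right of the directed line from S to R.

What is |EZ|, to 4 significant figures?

33.44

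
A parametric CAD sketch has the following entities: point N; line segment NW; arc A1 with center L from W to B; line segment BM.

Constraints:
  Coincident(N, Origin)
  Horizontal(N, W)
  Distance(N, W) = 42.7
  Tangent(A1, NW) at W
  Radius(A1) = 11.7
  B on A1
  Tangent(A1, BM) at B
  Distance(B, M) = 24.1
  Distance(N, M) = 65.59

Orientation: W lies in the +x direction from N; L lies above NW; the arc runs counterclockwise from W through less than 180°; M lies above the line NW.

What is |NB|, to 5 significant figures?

55.553

N is at the origin; N and W share the same y with |NW| = 42.7 and W on the +x side, so W = (42.700, 0.0000). Tangency of A1 to NW means the radius LW is perpendicular to NW, so L = W + (0, 11.7) = (42.700, 11.700). Since LB ⟂ BM (tangency), |LM| = √(11.7² + 24.1²) = 26.790 regardless of where B sits on A1. So M lies on both circle(N, 65.59) and circle(L, 26.790); the above-NW intersection is M = (55.230, 35.379). B is the foot of the tangent from M: B = (54.393, 11.294).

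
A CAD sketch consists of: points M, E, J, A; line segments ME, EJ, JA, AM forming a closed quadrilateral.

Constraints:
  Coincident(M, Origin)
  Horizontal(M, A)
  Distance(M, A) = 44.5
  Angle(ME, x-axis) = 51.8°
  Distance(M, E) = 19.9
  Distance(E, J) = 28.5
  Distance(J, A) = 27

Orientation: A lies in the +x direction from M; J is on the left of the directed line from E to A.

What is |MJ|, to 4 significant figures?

46.84

Checks: |EJ| = 28.50 ✓; |JA| = 27.00 ✓.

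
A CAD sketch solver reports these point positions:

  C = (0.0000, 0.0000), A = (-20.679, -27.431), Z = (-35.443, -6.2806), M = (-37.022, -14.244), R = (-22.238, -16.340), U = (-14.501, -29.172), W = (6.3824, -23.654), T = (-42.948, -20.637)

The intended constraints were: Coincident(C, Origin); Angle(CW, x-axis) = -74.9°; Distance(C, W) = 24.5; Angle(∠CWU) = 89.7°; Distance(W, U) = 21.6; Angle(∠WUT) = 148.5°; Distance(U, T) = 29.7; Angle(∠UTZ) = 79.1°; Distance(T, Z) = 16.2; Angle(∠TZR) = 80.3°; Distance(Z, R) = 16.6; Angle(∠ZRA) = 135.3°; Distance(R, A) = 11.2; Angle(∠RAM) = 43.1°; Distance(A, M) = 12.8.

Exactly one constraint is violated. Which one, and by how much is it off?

Distance(A, M) = 12.8 — off by 8.20.

C = (0.00, 0.00) ✓; CW at -74.90° ✓; |CW| = 24.50 ✓; ∠CWU = 89.70° ✓; |WU| = 21.60 ✓; ∠WUT = 148.5° ✓; |UT| = 29.70 ✓; ∠UTZ = 79.10° ✓; |TZ| = 16.20 ✓; ∠TZR = 80.30° ✓; |ZR| = 16.60 ✓; ∠ZRA = 135.3° ✓; |RA| = 11.20 ✓; ∠RAM = 43.10° ✓; |AM| = 21.00 ✗.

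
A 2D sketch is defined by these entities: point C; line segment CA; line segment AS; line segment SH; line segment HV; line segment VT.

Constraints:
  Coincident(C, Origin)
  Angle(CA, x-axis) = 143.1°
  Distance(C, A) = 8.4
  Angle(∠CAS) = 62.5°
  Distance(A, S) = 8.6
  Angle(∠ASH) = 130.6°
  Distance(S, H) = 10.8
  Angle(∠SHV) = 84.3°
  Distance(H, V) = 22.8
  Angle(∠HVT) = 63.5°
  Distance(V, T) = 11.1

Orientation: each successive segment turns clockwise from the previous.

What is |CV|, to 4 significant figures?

15.45

C is at the origin; CA runs at 143.1° with length 8.4, so A = (-6.717, 5.044). ∠CAS = 62.5° gives AS at 25.60° from the x-axis; with |AS| = 8.6, S = (1.038, 8.759). ∠ASH = 130.6° gives SH at -23.80° from the x-axis; with |SH| = 10.8, H = (10.92, 4.401). ∠SHV = 84.3° gives HV at -119.5° from the x-axis; with |HV| = 22.8, V = (-0.3073, -15.44). Then |CV| = |V − C| = 15.45.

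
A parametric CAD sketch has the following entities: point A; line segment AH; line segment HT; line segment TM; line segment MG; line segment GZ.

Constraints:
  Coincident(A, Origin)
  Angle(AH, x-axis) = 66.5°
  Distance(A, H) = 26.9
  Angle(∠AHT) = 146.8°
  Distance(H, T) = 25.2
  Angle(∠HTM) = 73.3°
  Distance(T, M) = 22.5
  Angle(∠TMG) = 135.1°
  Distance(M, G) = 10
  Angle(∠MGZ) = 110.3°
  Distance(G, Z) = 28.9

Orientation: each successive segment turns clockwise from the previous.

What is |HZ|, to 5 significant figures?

13.818

∠TMG = 135.1° gives MG at -118.30° from the x-axis; with |MG| = 10.0, G = (33.476, 8.1373). ∠MGZ = 110.3° gives GZ at 172.00° from the x-axis; with |GZ| = 28.9, Z = (4.8571, 12.159). Then |HZ| = |Z − H| = 13.818.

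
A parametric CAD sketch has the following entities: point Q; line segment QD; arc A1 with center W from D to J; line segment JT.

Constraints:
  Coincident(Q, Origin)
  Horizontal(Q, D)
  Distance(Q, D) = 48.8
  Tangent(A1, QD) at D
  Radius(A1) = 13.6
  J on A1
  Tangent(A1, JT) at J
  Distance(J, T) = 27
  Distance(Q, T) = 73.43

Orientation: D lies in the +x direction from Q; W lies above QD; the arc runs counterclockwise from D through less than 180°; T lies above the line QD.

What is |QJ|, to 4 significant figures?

64.03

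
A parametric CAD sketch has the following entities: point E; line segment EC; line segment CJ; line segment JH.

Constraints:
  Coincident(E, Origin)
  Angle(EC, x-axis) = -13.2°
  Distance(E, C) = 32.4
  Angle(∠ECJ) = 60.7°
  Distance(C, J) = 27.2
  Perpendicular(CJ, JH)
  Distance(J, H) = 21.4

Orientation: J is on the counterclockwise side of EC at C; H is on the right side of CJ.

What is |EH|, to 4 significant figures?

50.93

∠ECJ = 60.7°, so CJ runs at -13.2° + (180° − 60.7°) = 106.1° from the x-axis; with |CJ| = 27.2, J = C + 27.2·(cos 106.1°, sin 106.1°) = (24.00, 18.73). CJ is perpendicular to JH; with |JH| = 21.4 on the right of CJ, H = J + 21.4·(0.9608, 0.2773) = (44.56, 24.67). Then |EH| = |H − E| = 50.93.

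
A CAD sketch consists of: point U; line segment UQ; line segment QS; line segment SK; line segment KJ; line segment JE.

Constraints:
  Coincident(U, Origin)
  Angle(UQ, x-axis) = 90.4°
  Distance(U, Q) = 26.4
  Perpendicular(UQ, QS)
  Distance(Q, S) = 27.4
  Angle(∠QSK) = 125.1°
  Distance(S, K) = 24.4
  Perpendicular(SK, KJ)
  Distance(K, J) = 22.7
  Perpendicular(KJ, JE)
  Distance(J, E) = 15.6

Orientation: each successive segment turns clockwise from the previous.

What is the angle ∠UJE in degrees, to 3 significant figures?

38.8°

SK is perpendicular to KJ, so KJ runs at -144°; with |KJ| = 22.7, J = (22.9, -6.46). KJ is perpendicular to JE, so JE runs at 126°; with |JE| = 15.6, E = (13.8, 6.24). Then cos ∠UJE = JU·JE / (|JU||JE|), giving 38.8°.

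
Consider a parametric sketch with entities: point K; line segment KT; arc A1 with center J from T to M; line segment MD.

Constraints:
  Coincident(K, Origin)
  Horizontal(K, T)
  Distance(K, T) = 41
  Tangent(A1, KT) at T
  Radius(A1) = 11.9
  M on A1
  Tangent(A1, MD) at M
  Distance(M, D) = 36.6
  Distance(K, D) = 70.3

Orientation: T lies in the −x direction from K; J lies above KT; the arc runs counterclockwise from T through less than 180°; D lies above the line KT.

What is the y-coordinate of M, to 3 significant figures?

18.2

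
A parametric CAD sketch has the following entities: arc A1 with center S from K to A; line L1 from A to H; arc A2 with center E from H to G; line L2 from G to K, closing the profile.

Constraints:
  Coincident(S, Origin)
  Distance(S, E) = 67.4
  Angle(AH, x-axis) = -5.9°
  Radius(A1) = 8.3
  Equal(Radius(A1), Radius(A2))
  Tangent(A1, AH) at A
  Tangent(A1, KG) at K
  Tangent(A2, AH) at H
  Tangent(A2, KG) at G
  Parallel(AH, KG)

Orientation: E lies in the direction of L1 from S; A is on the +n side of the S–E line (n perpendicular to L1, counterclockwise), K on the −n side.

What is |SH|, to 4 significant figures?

67.91

The slot axis is L1's direction at -5.9°, so u = (cos -5.9°, sin -5.9°) = (0.9947, -0.1028) and n = (−sin -5.9°, cos -5.9°) = (0.1028, 0.9947). S is at the origin and E lies 67.4 along u from S, so E = 67.4·u = (67.04, -6.928). Tangency of A1 to both parallel lines with radius 8.3 puts A and K at S ± 8.3·n: A = (0.8532, 8.256), K = (-0.8532, -8.256). Equal radii place H and G the same way about E: H = E + 8.3·n = (67.90, 1.328), G = E − 8.3·n = (66.19, -15.18). Then |SH| = |H − S| = 67.91.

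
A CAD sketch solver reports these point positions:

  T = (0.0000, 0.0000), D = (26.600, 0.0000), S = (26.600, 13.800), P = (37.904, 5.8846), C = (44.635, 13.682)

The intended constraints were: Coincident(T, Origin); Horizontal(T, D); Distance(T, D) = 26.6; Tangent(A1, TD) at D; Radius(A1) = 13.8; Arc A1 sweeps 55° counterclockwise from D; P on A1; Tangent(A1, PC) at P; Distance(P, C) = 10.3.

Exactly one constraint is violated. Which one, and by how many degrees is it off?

Tangent(A1, PC) at P — off by 5.80°.

T = (0.00, 0.00) ✓; T.y = 0.00, D.y = 0.00 ✓; |TD| = 26.60 ✓; ∠(SD, DT) = 90.00° ✓; |SD| = 13.80 ✓; bearing(S→P) − bearing(S→D) = 55.00° ✓; |SP| = 13.80 ✓; ∠(SP, PC) = 95.80° ✗; |PC| = 10.30 ✓.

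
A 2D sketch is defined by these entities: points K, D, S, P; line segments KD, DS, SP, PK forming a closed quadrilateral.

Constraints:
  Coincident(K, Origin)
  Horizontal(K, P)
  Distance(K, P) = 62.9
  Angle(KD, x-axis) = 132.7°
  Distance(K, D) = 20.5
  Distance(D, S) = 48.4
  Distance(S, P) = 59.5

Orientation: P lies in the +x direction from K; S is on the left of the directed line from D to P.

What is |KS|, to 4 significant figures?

51.10

K is at the origin; K and P share the same y with |KP| = 62.9 and P in +x, so P = (62.9, 0). KD runs at 132.7° with |KD| = 20.5, so D = (-13.90, 15.07). S is determined by |DS| = 48.4 and |SP| = 59.5 together: it lies at the intersection of circle(D, 48.4) and circle(P, 59.5). With |DP| = 78.27, the foot of the radical line on DP is 31.48 from D and the perpendicular offset is √(48.4² − 31.48²) = 36.76. Taking the left-of-DP solution: S = (24.07, 45.08).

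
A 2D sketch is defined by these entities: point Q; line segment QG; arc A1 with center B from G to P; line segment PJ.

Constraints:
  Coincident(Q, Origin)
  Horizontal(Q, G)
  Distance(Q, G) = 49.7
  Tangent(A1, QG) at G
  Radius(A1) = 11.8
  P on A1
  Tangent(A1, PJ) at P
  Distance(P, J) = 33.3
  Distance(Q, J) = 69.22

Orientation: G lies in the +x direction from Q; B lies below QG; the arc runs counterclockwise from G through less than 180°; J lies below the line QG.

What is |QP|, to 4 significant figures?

41.89

Q is at the origin; QG is horizontal with |QG| = 49.7 and G on the +x side, so G = (49.70, 0.000). The tangent condition forces BG to be normal to QG, so B = G + (0, -11.8) = (49.70, -11.80). Since BP ⟂ PJ (tangency), |BJ| = √(11.8² + 33.3²) = 35.33 regardless of where P sits on A1. So J lies on both circle(Q, 69.22) and circle(B, 35.33); the below-QG intersection is J = (50.71, -47.11). P is the foot of the tangent from J: P = (38.70, -16.06).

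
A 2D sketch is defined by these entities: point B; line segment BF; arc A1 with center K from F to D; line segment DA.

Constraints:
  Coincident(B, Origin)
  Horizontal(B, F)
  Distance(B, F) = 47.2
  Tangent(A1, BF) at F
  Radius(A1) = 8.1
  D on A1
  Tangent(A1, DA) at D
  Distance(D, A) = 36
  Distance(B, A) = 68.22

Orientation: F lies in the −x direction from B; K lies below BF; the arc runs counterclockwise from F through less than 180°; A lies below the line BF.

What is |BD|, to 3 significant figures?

56.0

Checks: |BF| = 47.20 ✓; ∠(KF, FB) = 90.00° ✓; |KF| = 8.100 ✓; |KD| = 8.100 ✓; ∠(KD, DA) = 90.00° ✓; |DA| = 36.00 ✓; |BA| = 68.22 ✓.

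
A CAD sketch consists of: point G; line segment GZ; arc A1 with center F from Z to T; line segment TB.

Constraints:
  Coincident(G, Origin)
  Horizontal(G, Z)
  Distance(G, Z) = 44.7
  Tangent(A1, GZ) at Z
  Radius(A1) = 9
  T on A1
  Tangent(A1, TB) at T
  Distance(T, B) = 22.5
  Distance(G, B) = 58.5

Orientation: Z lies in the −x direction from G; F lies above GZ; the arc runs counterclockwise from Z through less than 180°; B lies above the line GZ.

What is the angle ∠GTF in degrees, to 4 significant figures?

129.4°

G is at the origin; GZ is horizontal with |GZ| = 44.7 and Z on the −x side, so Z = (-44.70, 0.000). Tangency of A1 to GZ means the radius FZ is perpendicular to GZ, so F = Z + (0, 9) = (-44.70, 9.000). Since FT ⟂ TB (tangency), |FB| = √(9.0² + 22.5²) = 24.23 regardless of where T sits on A1. So B lies on both circle(G, 58.5) and circle(F, 24.23); the above-GZ intersection is B = (-48.33, 32.96). T is the foot of the tangent from B: T = (-36.94, 13.56).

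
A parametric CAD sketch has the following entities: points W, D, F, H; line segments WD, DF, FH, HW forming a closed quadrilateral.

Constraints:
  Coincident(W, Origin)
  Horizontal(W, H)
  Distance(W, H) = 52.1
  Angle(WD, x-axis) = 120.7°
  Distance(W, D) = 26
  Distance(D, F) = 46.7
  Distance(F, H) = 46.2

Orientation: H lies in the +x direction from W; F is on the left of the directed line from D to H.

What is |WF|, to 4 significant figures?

50.23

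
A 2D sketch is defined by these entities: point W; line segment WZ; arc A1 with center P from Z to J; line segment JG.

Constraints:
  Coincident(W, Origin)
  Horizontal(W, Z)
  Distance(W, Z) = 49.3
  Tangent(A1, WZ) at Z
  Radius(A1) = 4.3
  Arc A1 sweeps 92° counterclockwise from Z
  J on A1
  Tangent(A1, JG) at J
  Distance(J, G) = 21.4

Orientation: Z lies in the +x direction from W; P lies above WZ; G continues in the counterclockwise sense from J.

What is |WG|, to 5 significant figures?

58.828

W is at the origin; W and Z share the same y with |WZ| = 49.3 and Z on the +x side, so Z = (49.300, 0.0000). The tangent condition forces PZ to be normal to WZ, so P = Z + (0, 4.3) = (49.300, 4.3000). On A1, Z sits at bearing -90° from P; a 92° counterclockwise sweep puts J at bearing 2°, so J = P + 4.3·(cos 2°, sin 2°) = (53.597, 4.4501). Since A1 is tangent to JG there, PJ ⟂ JG, so JG runs along (−sin 2°, cos 2°); with |JG| = 21.4, G = (52.851, 25.837). Then |WG| = |G − W| = 58.828.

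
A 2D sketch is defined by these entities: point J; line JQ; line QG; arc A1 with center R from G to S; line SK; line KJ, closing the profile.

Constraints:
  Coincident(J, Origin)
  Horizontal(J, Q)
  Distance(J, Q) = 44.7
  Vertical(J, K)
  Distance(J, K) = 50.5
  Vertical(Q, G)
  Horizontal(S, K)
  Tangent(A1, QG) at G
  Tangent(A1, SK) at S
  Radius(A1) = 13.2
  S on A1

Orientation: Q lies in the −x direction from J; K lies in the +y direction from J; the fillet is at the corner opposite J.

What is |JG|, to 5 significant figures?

58.218

J is at the origin; JQ is horizontal with |JQ| = 44.7 and Q on the −x side, so Q = (-44.700, 0.0000). J and K share the same x with |JK| = 50.5 and K on the +y side, so K = (0.0000, 50.500). The virtual corner opposite J is at (-44.700, 50.500). The tangent condition forces RG to be normal to QG and the tangent condition forces RS to be normal to SK, with radius 13.2, so the center R sits 13.2 in from both sides at R = (-31.500, 37.300). That places the tangent points at G = (-44.700, 37.300) on QG and S = (-31.500, 50.500) on SK. Then |JG| = |G − J| = 58.218.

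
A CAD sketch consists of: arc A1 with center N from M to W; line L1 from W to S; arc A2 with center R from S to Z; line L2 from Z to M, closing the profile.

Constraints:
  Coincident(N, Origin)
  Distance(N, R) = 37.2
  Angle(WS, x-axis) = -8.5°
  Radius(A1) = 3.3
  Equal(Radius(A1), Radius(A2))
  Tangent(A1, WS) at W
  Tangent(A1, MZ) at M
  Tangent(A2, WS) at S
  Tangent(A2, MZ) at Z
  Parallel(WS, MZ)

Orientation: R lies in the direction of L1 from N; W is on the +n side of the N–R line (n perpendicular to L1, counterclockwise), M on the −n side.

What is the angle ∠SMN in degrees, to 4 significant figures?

79.94°

Tangency of A1 to both parallel lines with radius 3.3 puts W and M at N ± 3.3·n: W = (0.4878, 3.264), M = (-0.4878, -3.264). Equal radii place S and Z the same way about R: S = R + 3.3·n = (37.28, -2.235), Z = R − 3.3·n = (36.30, -8.762). Then cos ∠SMN = MS·MN / (|MS||MN|), giving 79.94°.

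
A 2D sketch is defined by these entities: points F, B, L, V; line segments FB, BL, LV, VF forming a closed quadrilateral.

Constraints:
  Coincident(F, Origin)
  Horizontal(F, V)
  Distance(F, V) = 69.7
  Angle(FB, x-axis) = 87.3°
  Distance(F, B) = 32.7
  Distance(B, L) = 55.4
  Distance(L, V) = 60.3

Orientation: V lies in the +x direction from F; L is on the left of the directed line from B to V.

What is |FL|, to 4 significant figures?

76.84

F is at the origin; FV is horizontal with |FV| = 69.7 and V in +x, so V = (69.7, 0). FB runs at 87.3° with |FB| = 32.7, so B = (1.540, 32.66). L is determined by |BL| = 55.4 and |LV| = 60.3 together: it lies at the intersection of circle(B, 55.4) and circle(V, 60.3). With |BV| = 75.58, the foot of the radical line on BV is 34.04 from B and the perpendicular offset is √(55.4² − 34.04²) = 43.71. Taking the left-of-BV solution: L = (51.13, 57.37).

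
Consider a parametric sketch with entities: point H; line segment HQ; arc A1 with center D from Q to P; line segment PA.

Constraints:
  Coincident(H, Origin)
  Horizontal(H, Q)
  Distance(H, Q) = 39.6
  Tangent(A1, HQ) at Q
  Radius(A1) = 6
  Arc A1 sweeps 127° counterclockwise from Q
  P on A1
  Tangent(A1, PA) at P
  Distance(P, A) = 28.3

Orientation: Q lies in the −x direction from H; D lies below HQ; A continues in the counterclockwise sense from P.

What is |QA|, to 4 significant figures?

34.46

H is at the origin; HQ is horizontal with |HQ| = 39.6 and Q on the −x side, so Q = (-39.60, 0.000). The tangent condition forces DQ to be normal to HQ, so D = Q + (0, -6) = (-39.60, -6.000). On A1, Q sits at bearing 90° from D; a 127° counterclockwise sweep puts P at bearing 217°, so P = D + 6.0·(cos 217°, sin 217°) = (-44.39, -9.611). Tangency of A1 to PA means the radius DP is perpendicular to PA, so PA runs along (−sin 217°, cos 217°); with |PA| = 28.3, A = (-27.36, -32.21). Then |QA| = |A − Q| = 34.46.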